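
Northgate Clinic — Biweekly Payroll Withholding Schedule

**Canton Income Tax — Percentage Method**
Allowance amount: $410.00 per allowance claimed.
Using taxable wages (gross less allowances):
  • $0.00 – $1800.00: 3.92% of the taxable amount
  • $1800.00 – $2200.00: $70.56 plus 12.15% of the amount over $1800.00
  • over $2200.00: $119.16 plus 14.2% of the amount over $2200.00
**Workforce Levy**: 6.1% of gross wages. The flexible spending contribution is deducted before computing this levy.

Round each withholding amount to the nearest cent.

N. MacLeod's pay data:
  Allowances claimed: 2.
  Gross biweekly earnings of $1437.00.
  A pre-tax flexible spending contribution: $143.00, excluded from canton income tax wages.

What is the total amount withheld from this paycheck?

$97.51

Canton Income Tax: taxable = $1437.00 − $143.00 − 2×$410.00 = $474.00
  3.92% × $474.00 = $18.58
Workforce Levy: 6.1% × $1294.00 = $78.93
Total: $18.58 + $78.93 = $97.51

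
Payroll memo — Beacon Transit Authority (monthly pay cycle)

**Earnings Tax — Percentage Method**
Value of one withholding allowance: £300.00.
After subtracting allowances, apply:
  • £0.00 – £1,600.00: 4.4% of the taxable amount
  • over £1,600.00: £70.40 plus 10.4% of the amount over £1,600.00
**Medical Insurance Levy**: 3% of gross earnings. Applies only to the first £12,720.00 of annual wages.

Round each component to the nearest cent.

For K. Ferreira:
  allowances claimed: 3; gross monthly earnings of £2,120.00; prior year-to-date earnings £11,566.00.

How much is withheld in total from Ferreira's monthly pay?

Earnings Tax: taxable = £2,120.00 − 3×£300.00 = £1,220.00
  4.4% × £1,220.00 = £53.68
Medical Insurance Levy: cap £12,720.00 − YTD £11,566.00 = £1,154.00 subject; 3% × £1,154.00 = £34.62
Total: £53.68 + £34.62 = £88.30

£88.30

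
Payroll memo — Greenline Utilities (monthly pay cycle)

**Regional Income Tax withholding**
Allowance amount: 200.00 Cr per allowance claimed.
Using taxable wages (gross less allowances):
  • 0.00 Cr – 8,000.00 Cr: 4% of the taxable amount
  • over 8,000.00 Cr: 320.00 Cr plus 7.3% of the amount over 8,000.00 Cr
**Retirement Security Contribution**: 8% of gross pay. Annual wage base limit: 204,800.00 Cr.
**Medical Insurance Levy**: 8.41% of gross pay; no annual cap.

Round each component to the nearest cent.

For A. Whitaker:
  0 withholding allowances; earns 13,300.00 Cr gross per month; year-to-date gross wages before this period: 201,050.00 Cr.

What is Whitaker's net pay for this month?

11,174.57 Cr

Regional Income Tax: taxable = 13,300.00 Cr
  320.00 Cr + 7.3% × (13,300.00 Cr − 8,000.00 Cr) = 320.00 Cr + 7.3% × 5,300.00 Cr = 706.90 Cr
Retirement Security Contribution: cap 204,800.00 Cr − YTD 201,050.00 Cr = 3,750.00 Cr subject; 8% × 3,750.00 Cr = 300.00 Cr
Medical Insurance Levy: 8.41% × 13,300.00 Cr = 1,118.53 Cr
Total withheld: 706.90 Cr + 300.00 Cr + 1,118.53 Cr = 2,125.43 Cr
Net pay: 13,300.00 Cr − 2,125.43 Cr = 11,174.57 Cr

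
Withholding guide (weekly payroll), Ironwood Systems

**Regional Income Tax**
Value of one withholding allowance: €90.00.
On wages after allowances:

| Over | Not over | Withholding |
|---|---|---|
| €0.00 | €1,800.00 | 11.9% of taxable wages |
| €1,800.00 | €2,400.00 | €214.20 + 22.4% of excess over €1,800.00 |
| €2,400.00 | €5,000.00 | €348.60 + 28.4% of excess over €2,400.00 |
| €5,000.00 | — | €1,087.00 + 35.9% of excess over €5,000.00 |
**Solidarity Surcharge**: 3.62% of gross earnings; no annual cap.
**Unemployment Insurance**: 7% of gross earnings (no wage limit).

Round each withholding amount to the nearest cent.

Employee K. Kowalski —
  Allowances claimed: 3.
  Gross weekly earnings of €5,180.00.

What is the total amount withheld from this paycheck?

Regional Income Tax: taxable = €5,180.00 − 3×€90.00 = €4,910.00
  €348.60 + 28.4% × (€4,910.00 − €2,400.00) = €348.60 + 28.4% × €2,510.00 = €1,061.44
Solidarity Surcharge: 3.62% × €5,180.00 = €187.52
Unemployment Insurance: 7% × €5,180.00 = €362.60
Total: €1,061.44 + €187.52 + €362.60 = €1,611.56

€1,611.56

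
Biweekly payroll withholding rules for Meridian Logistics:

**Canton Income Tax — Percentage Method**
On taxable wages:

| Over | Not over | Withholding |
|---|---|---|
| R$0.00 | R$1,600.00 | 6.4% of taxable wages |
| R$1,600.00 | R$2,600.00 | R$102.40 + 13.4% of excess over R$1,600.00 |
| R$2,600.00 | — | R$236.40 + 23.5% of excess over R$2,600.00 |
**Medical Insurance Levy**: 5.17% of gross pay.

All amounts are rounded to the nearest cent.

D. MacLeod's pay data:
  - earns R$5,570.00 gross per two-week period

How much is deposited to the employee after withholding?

Canton Income Tax: taxable = R$5,570.00
  R$236.40 + 23.5% × (R$5,570.00 − R$2,600.00) = R$236.40 + 23.5% × R$2,970.00 = R$934.35
Medical Insurance Levy: 5.17% × R$5,570.00 = R$287.97
Total withheld: R$934.35 + R$287.97 = R$1,222.32
Net pay: R$5,570.00 − R$1,222.32 = R$4,347.68

R$4,347.68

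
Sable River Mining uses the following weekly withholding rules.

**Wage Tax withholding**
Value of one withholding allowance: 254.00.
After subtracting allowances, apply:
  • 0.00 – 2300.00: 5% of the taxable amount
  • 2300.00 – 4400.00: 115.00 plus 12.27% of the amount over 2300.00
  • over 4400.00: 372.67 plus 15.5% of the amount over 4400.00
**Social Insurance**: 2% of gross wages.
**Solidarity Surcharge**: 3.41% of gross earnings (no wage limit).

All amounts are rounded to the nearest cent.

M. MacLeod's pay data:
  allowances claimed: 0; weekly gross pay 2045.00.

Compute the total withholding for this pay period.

212.88

Wage Tax: taxable = 2045.00
  5% × 2045.00 = 102.25
Social Insurance: 2% × 2045.00 = 40.90
Solidarity Surcharge: 3.41% × 2045.00 = 69.73
Total: 102.25 + 40.90 + 69.73 = 212.88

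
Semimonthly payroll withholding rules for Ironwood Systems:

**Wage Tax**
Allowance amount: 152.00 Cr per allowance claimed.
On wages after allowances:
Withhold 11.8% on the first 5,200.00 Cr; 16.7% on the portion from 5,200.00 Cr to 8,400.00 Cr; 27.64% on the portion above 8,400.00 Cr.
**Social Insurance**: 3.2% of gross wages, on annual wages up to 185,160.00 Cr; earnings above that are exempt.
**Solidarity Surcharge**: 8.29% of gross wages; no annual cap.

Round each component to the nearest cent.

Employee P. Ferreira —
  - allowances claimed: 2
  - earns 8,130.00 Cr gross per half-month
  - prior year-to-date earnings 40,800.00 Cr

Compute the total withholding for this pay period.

1,986.28 Cr

Wage Tax: taxable = 8,130.00 Cr − 2×152.00 Cr = 7,826.00 Cr
  613.60 Cr + 16.7% × (7,826.00 Cr − 5,200.00 Cr) = 613.60 Cr + 16.7% × 2,626.00 Cr = 1,052.14 Cr
Social Insurance: 3.2% × 8,130.00 Cr = 260.16 Cr
Solidarity Surcharge: 8.29% × 8,130.00 Cr = 673.98 Cr
Total: 1,052.14 Cr + 260.16 Cr + 673.98 Cr = 1,986.28 Cr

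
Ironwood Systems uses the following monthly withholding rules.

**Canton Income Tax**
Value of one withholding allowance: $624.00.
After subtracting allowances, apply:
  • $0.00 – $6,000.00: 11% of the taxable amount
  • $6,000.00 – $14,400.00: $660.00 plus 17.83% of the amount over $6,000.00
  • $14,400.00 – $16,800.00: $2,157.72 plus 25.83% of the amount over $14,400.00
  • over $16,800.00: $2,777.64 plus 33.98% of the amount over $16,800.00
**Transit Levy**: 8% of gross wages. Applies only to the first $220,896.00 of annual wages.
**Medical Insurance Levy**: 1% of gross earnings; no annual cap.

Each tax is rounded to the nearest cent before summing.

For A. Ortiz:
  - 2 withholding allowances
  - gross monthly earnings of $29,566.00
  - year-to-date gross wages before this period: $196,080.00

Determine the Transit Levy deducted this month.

Transit Levy: cap $220,896.00 − YTD $196,080.00 = $24,816.00 subject; 8% × $24,816.00 = $1,985.28

$1,985.28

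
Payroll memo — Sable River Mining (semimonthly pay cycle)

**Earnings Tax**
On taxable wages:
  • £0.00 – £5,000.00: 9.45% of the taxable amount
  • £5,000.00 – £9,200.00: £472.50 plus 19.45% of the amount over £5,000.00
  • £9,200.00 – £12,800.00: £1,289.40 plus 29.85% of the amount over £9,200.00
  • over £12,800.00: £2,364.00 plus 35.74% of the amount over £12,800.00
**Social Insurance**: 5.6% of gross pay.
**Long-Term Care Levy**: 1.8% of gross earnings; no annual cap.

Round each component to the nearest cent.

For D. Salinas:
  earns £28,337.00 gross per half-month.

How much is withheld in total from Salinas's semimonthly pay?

£10,013.86

Earnings Tax: taxable = £28,337.00
  £2,364.00 + 35.74% × (£28,337.00 − £12,800.00) = £2,364.00 + 35.74% × £15,537.00 = £7,916.92
Social Insurance: 5.6% × £28,337.00 = £1,586.87
Long-Term Care Levy: 1.8% × £28,337.00 = £510.07
Total: £7,916.92 + £1,586.87 + £510.07 = £10,013.86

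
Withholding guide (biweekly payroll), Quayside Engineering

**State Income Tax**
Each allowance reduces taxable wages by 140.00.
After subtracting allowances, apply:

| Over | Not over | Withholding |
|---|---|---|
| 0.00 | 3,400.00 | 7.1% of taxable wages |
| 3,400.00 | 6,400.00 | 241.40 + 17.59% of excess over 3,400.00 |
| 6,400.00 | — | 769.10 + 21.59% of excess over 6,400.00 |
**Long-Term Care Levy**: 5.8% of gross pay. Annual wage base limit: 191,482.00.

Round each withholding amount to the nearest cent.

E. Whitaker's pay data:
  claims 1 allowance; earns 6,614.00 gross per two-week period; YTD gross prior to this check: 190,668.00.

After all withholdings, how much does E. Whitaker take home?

5,781.71

State Income Tax: taxable = 6,614.00 − 1×140.00 = 6,474.00
  769.10 + 21.59% × (6,474.00 − 6,400.00) = 769.10 + 21.59% × 74.00 = 785.08
Long-Term Care Levy: cap 191,482.00 − YTD 190,668.00 = 814.00 subject; 5.8% × 814.00 = 47.21
Total withheld: 785.08 + 47.21 = 832.29
Net pay: 6,614.00 − 832.29 = 5,781.71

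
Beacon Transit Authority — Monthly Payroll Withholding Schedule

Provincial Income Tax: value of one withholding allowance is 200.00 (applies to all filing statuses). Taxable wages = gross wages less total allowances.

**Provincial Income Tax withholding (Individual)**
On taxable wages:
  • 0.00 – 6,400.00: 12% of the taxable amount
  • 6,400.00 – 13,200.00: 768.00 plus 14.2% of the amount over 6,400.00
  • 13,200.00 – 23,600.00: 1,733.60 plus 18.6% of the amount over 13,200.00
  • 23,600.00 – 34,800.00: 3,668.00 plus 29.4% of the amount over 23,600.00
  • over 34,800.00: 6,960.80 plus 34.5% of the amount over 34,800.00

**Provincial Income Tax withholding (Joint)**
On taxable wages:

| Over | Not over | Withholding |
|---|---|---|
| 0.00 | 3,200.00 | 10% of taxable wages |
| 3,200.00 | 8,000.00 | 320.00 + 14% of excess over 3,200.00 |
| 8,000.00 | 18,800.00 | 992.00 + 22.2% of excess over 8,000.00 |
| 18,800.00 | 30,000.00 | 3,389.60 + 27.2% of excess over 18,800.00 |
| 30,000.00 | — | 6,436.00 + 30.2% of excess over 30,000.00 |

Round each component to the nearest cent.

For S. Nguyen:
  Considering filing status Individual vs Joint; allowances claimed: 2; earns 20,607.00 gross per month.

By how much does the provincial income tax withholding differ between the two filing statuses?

Provincial Income Tax (Individual): taxable = 20,607.00 − 2×200.00 = 20,207.00
  1,733.60 + 18.6% × (20,207.00 − 13,200.00) = 1,733.60 + 18.6% × 7,007.00 = 3,036.90
Provincial Income Tax (Joint): taxable = 20,607.00 − 2×200.00 = 20,207.00
  3,389.60 + 27.2% × (20,207.00 − 18,800.00) = 3,389.60 + 27.2% × 1,407.00 = 3,772.30
Difference: |3,036.90 − 3,772.30| = 735.40 (higher under Joint)

735.40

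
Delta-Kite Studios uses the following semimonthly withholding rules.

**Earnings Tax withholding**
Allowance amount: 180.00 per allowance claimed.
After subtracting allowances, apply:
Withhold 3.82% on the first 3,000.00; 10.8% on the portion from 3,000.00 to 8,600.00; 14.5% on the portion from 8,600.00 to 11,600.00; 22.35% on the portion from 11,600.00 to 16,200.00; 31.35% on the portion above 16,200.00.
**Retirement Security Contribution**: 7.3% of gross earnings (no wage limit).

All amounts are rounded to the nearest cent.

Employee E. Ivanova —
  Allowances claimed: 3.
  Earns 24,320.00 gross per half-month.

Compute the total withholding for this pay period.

Earnings Tax: taxable = 24,320.00 − 3×180.00 = 23,780.00
  2,182.50 + 31.35% × (23,780.00 − 16,200.00) = 2,182.50 + 31.35% × 7,580.00 = 4,558.83
Retirement Security Contribution: 7.3% × 24,320.00 = 1,775.36
Total: 4,558.83 + 1,775.36 = 6,334.19

6,334.19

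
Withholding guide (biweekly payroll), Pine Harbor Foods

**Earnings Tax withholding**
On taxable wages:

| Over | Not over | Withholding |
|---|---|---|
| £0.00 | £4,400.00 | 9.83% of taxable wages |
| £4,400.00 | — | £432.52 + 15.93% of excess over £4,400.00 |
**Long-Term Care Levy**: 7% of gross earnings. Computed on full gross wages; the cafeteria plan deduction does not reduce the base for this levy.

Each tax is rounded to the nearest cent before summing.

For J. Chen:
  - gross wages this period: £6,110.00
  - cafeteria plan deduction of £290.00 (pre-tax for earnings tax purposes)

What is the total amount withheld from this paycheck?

£1,086.43

Earnings Tax: taxable = £6,110.00 − £290.00 = £5,820.00
  £432.52 + 15.93% × (£5,820.00 − £4,400.00) = £432.52 + 15.93% × £1,420.00 = £658.73
Long-Term Care Levy: 7% × £6,110.00 = £427.70
Total: £658.73 + £427.70 = £1,086.43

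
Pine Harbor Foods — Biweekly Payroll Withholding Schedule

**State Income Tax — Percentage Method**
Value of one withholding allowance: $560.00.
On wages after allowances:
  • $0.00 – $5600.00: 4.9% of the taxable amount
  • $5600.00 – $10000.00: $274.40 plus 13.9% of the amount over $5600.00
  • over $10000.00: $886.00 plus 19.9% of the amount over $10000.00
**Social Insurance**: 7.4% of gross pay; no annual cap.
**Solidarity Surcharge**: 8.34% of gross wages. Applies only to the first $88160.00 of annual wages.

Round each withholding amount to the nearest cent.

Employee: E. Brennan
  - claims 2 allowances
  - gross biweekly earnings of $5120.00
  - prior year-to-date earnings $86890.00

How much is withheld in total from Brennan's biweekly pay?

State Income Tax: taxable = $5120.00 − 2×$560.00 = $4000.00
  4.9% × $4000.00 = $196.00
Social Insurance: 7.4% × $5120.00 = $378.88
Solidarity Surcharge: cap $88160.00 − YTD $86890.00 = $1270.00 subject; 8.34% × $1270.00 = $105.92
Total: $196.00 + $378.88 + $105.92 = $680.80

$680.80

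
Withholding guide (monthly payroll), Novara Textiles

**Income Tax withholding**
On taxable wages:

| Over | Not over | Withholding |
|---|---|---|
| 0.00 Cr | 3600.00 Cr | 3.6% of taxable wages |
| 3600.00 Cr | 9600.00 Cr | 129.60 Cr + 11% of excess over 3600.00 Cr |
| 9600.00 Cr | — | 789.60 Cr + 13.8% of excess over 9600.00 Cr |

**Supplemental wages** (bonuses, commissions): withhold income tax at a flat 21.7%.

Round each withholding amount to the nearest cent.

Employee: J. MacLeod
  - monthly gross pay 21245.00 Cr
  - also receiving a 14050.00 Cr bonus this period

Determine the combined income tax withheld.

Income Tax: taxable = 21245.00 Cr
  789.60 Cr + 13.8% × (21245.00 Cr − 9600.00 Cr) = 789.60 Cr + 13.8% × 11645.00 Cr = 2396.61 Cr
Supplemental (21.7% flat on bonus): 21.7% × 14050.00 Cr = 3048.85 Cr
Total income tax: 2396.61 Cr + 3048.85 Cr = 5445.46 Cr

5445.46 Cr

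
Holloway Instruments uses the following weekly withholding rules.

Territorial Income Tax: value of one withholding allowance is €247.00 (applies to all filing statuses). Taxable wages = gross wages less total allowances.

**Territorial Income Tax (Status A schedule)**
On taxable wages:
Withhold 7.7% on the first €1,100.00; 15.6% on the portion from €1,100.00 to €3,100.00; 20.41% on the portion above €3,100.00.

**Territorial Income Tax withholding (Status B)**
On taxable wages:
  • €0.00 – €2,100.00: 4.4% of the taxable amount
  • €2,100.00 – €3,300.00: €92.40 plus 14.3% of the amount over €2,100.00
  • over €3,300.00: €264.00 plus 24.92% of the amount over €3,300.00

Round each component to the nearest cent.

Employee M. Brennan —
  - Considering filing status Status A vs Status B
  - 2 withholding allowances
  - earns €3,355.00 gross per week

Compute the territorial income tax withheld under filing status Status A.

Territorial Income Tax (Status A): taxable = €3,355.00 − 2×€247.00 = €2,861.00
  €84.70 + 15.6% × (€2,861.00 − €1,100.00) = €84.70 + 15.6% × €1,761.00 = €359.42

€359.42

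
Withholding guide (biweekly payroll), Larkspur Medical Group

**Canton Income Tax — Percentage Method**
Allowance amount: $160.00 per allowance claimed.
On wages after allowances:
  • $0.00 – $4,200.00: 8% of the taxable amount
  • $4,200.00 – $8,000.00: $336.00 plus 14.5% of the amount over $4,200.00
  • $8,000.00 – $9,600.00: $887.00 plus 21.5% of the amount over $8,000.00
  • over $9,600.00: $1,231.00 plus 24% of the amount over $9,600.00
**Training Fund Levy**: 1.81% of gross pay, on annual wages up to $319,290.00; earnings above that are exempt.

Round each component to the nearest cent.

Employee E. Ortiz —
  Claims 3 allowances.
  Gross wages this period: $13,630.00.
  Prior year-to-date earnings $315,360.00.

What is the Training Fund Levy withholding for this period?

Training Fund Levy: cap $319,290.00 − YTD $315,360.00 = $3,930.00 subject; 1.81% × $3,930.00 = $71.13

$71.13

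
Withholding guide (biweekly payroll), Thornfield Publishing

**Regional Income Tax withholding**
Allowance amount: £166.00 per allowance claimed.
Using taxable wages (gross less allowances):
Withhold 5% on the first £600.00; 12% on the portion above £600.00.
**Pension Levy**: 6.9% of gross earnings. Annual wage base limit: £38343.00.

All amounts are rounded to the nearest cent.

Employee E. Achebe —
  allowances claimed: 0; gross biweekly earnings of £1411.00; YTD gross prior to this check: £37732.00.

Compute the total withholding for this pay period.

Regional Income Tax: taxable = £1411.00
  £30.00 + 12% × (£1411.00 − £600.00) = £30.00 + 12% × £811.00 = £127.32
Pension Levy: cap £38343.00 − YTD £37732.00 = £611.00 subject; 6.9% × £611.00 = £42.16
Total: £127.32 + £42.16 = £169.48

£169.48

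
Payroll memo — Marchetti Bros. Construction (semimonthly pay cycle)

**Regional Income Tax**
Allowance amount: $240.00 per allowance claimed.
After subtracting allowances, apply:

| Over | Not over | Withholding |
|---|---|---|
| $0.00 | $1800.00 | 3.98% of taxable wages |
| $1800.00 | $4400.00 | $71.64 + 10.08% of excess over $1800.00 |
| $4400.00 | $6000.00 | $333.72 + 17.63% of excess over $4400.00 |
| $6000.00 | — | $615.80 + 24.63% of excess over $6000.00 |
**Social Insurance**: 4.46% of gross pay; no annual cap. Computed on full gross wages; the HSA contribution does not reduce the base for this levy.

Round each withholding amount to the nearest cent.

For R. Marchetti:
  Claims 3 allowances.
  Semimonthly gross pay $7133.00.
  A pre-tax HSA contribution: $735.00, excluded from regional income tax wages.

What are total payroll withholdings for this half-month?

Regional Income Tax: taxable = $7133.00 − $735.00 − 3×$240.00 = $5678.00
  $333.72 + 17.63% × ($5678.00 − $4400.00) = $333.72 + 17.63% × $1278.00 = $559.03
Social Insurance: 4.46% × $7133.00 = $318.13
Total: $559.03 + $318.13 = $877.16

$877.16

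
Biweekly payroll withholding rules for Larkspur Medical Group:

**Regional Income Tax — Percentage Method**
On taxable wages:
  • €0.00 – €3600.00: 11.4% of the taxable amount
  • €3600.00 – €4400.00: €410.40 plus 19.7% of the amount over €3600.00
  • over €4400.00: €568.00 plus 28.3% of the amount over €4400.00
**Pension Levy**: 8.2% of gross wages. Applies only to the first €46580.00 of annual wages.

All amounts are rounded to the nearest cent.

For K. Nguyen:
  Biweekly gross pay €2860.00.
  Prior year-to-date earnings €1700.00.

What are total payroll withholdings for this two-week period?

€560.56

Regional Income Tax: taxable = €2860.00
  11.4% × €2860.00 = €326.04
Pension Levy: 8.2% × €2860.00 = €234.52
Total: €326.04 + €234.52 = €560.56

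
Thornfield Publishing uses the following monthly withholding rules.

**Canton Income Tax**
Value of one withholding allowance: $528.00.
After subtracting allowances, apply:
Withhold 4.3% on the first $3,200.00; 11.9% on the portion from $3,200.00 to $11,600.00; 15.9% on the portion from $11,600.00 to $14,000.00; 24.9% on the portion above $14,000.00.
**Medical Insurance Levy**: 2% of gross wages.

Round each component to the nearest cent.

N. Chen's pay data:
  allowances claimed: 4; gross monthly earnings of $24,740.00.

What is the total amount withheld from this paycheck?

$4,161.97

Canton Income Tax: taxable = $24,740.00 − 4×$528.00 = $22,628.00
  $1,518.80 + 24.9% × ($22,628.00 − $14,000.00) = $1,518.80 + 24.9% × $8,628.00 = $3,667.17
Medical Insurance Levy: 2% × $24,740.00 = $494.80
Total: $3,667.17 + $494.80 = $4,161.97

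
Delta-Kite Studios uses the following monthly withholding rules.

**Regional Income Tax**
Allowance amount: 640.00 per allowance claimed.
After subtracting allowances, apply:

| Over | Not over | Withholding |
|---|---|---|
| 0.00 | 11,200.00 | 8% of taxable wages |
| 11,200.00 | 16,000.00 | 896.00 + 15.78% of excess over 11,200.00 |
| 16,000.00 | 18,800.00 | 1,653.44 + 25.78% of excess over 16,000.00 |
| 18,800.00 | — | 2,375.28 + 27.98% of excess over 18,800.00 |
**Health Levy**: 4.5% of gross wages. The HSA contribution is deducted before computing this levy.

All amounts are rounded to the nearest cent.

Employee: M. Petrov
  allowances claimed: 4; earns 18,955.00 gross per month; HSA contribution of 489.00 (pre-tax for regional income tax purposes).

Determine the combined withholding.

2,469.58

Regional Income Tax: taxable = 18,955.00 − 489.00 − 4×640.00 = 15,906.00
  896.00 + 15.78% × (15,906.00 − 11,200.00) = 896.00 + 15.78% × 4,706.00 = 1,638.61
Health Levy: 4.5% × 18,466.00 = 830.97
Total: 1,638.61 + 830.97 = 2,469.58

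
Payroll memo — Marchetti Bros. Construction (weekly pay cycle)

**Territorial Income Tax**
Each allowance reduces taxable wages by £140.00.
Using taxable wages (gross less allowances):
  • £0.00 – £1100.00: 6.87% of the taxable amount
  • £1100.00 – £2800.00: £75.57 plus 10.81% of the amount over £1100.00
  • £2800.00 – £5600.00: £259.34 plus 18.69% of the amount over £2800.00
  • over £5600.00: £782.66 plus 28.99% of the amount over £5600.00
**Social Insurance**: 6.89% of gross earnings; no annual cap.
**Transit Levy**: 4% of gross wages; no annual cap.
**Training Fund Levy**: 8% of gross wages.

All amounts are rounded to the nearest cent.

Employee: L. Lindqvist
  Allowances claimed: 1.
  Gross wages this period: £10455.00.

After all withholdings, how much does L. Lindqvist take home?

£6330.51

Territorial Income Tax: taxable = £10455.00 − 1×£140.00 = £10315.00
  £782.66 + 28.99% × (£10315.00 − £5600.00) = £782.66 + 28.99% × £4715.00 = £2149.54
Social Insurance: 6.89% × £10455.00 = £720.35
Transit Levy: 4% × £10455.00 = £418.20
Training Fund Levy: 8% × £10455.00 = £836.40
Total withheld: £2149.54 + £720.35 + £418.20 + £836.40 = £4124.49
Net pay: £10455.00 − £4124.49 = £6330.51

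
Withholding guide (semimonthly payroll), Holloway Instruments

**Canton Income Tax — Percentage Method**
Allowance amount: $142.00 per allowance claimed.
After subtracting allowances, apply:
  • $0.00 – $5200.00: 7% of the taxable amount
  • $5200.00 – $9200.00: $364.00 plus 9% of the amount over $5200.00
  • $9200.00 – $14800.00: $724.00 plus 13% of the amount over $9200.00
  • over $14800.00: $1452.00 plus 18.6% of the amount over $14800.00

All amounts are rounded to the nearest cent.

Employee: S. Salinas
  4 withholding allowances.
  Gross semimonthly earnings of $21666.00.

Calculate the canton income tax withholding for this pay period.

Canton Income Tax: taxable = $21666.00 − 4×$142.00 = $21098.00
  $1452.00 + 18.6% × ($21098.00 − $14800.00) = $1452.00 + 18.6% × $6298.00 = $2623.43

$2623.43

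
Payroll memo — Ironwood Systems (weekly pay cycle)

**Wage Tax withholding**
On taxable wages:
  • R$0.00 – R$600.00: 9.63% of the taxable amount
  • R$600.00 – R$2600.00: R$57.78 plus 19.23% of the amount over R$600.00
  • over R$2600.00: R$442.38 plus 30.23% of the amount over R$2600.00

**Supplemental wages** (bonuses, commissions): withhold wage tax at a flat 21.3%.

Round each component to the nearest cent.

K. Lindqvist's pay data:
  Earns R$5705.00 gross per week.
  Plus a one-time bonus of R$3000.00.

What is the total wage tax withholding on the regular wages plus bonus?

Wage Tax: taxable = R$5705.00
  R$442.38 + 30.23% × (R$5705.00 − R$2600.00) = R$442.38 + 30.23% × R$3105.00 = R$1381.02
Supplemental (21.3% flat on bonus): 21.3% × R$3000.00 = R$639.00
Total wage tax: R$1381.02 + R$639.00 = R$2020.02

R$2020.02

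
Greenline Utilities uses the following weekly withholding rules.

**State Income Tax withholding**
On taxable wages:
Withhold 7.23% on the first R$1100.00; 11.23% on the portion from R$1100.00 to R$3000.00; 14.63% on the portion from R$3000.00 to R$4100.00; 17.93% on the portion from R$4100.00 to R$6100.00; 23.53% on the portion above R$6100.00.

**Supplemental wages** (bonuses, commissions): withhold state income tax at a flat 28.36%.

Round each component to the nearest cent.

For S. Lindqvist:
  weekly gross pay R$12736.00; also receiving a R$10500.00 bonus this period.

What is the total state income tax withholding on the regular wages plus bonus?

State Income Tax: taxable = R$12736.00
  R$812.43 + 23.53% × (R$12736.00 − R$6100.00) = R$812.43 + 23.53% × R$6636.00 = R$2373.88
Supplemental (28.36% flat on bonus): 28.36% × R$10500.00 = R$2977.80
Total state income tax: R$2373.88 + R$2977.80 = R$5351.68

R$5351.68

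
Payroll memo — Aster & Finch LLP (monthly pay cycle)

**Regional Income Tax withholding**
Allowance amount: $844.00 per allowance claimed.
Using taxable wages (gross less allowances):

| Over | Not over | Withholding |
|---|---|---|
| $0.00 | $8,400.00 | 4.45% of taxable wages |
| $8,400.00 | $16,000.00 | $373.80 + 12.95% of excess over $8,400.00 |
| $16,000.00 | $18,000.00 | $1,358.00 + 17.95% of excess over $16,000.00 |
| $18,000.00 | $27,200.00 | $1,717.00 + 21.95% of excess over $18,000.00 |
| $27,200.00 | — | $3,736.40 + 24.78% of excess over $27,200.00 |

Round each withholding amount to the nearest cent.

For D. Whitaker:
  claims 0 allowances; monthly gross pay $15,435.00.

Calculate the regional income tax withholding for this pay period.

Regional Income Tax: taxable = $15,435.00
  $373.80 + 12.95% × ($15,435.00 − $8,400.00) = $373.80 + 12.95% × $7,035.00 = $1,284.83

$1,284.83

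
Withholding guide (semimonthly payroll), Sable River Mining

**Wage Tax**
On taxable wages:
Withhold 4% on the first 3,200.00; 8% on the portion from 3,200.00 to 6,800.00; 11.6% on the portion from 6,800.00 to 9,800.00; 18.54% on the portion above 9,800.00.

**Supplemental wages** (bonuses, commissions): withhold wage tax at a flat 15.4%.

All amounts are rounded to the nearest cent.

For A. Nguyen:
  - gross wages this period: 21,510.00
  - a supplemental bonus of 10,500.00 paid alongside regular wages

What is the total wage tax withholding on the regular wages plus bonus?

Wage Tax: taxable = 21,510.00
  764.00 + 18.54% × (21,510.00 − 9,800.00) = 764.00 + 18.54% × 11,710.00 = 2,935.03
Supplemental (15.4% flat on bonus): 15.4% × 10,500.00 = 1,617.00
Total wage tax: 2,935.03 + 1,617.00 = 4,552.03

4,552.03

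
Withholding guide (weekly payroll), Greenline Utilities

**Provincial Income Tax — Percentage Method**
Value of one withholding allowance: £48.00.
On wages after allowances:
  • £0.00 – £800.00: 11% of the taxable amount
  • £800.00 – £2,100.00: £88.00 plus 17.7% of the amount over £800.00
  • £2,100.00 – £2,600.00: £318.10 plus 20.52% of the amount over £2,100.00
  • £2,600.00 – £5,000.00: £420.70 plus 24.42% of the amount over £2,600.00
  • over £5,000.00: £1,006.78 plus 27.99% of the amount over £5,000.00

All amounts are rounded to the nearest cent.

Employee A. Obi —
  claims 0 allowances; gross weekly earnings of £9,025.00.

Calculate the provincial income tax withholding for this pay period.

£2,133.38

Provincial Income Tax: taxable = £9,025.00
  £1,006.78 + 27.99% × (£9,025.00 − £5,000.00) = £1,006.78 + 27.99% × £4,025.00 = £2,133.38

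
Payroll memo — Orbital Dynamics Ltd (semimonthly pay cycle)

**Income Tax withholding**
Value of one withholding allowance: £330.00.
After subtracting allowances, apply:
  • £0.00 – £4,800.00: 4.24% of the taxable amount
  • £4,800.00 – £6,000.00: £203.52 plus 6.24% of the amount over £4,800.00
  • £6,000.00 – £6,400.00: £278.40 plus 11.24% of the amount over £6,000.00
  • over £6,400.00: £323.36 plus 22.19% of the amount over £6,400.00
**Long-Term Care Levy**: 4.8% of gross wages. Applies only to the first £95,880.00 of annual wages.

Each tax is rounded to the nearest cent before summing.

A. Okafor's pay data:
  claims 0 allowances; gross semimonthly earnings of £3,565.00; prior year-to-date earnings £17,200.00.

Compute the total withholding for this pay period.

Income Tax: taxable = £3,565.00
  4.24% × £3,565.00 = £151.16
Long-Term Care Levy: 4.8% × £3,565.00 = £171.12
Total: £151.16 + £171.12 = £322.28

£322.28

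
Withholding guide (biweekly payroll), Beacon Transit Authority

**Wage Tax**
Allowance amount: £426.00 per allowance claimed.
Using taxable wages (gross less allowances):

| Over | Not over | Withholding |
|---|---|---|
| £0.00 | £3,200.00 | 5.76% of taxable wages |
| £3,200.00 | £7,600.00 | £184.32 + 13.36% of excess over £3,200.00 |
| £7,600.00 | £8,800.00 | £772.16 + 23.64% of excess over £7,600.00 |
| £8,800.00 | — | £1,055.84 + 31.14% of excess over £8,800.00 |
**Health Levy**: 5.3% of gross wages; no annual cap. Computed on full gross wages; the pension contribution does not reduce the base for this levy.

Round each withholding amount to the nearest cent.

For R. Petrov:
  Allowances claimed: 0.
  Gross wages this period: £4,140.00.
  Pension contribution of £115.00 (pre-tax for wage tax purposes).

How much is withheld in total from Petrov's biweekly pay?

Wage Tax: taxable = £4,140.00 − £115.00 = £4,025.00
  £184.32 + 13.36% × (£4,025.00 − £3,200.00) = £184.32 + 13.36% × £825.00 = £294.54
Health Levy: 5.3% × £4,140.00 = £219.42
Total: £294.54 + £219.42 = £513.96

£513.96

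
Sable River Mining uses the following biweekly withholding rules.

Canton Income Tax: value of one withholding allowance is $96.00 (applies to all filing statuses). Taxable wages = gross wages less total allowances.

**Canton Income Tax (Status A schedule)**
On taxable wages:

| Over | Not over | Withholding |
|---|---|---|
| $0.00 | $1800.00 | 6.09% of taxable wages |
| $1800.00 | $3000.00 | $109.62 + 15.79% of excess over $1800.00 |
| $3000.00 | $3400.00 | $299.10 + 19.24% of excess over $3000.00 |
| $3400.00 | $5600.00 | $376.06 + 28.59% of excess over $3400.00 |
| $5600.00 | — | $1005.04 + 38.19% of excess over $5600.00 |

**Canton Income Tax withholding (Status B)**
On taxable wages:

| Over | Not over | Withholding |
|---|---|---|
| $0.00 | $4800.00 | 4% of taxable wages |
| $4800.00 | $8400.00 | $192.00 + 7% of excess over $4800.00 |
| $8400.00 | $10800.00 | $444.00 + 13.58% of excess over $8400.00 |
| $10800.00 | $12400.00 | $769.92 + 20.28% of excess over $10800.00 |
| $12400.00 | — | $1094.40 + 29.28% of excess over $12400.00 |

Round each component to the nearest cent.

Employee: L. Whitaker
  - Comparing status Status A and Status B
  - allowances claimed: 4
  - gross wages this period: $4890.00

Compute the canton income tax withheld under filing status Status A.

Canton Income Tax (Status A): taxable = $4890.00 − 4×$96.00 = $4506.00
  $376.06 + 28.59% × ($4506.00 − $3400.00) = $376.06 + 28.59% × $1106.00 = $692.27

$692.27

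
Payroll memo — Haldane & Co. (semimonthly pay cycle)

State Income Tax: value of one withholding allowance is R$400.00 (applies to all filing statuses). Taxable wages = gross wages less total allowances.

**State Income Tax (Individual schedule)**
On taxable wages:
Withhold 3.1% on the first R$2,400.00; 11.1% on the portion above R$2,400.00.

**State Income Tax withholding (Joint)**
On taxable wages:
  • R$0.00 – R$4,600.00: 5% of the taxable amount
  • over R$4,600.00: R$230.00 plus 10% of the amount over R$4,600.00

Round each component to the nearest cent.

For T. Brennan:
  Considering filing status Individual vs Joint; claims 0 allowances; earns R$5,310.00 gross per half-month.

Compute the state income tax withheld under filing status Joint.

R$301.00

State Income Tax (Joint): taxable = R$5,310.00
  R$230.00 + 10% × (R$5,310.00 − R$4,600.00) = R$230.00 + 10% × R$710.00 = R$301.00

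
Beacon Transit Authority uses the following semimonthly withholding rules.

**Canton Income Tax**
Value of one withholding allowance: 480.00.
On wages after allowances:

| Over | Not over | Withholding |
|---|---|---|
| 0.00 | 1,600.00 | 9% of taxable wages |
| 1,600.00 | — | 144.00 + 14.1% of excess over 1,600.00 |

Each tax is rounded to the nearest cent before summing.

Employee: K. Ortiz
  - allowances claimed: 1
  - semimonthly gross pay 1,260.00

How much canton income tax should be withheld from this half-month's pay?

70.20

Canton Income Tax: taxable = 1,260.00 − 1×480.00 = 780.00
  9% × 780.00 = 70.20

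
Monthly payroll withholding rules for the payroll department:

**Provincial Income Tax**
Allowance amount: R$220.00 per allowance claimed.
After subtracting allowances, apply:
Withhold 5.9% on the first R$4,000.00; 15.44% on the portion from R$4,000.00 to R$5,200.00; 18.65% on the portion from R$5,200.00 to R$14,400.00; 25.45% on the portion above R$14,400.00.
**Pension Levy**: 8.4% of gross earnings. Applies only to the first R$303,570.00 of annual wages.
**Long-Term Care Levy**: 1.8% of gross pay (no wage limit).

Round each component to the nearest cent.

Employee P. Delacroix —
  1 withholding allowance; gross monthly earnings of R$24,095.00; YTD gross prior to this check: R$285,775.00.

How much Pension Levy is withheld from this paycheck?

Pension Levy: cap R$303,570.00 − YTD R$285,775.00 = R$17,795.00 subject; 8.4% × R$17,795.00 = R$1,494.78

R$1,494.78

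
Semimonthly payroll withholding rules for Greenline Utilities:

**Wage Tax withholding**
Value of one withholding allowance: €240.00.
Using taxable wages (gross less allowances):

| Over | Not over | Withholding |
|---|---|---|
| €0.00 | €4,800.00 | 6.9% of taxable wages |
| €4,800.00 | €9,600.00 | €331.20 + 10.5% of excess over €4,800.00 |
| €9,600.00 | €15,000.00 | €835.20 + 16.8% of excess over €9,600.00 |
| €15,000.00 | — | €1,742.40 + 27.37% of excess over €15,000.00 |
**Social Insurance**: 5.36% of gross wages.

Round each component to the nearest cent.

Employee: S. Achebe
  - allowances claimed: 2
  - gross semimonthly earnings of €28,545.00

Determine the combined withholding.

Wage Tax: taxable = €28,545.00 − 2×€240.00 = €28,065.00
  €1,742.40 + 27.37% × (€28,065.00 − €15,000.00) = €1,742.40 + 27.37% × €13,065.00 = €5,318.29
Social Insurance: 5.36% × €28,545.00 = €1,530.01
Total: €5,318.29 + €1,530.01 = €6,848.30

€6,848.30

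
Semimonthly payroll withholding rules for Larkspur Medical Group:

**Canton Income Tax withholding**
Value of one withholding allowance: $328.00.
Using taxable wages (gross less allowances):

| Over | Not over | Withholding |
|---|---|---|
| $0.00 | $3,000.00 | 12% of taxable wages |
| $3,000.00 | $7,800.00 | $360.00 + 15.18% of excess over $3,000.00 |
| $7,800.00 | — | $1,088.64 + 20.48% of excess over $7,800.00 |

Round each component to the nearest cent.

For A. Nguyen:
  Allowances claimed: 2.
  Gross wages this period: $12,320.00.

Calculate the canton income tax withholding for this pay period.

Canton Income Tax: taxable = $12,320.00 − 2×$328.00 = $11,664.00
  $1,088.64 + 20.48% × ($11,664.00 − $7,800.00) = $1,088.64 + 20.48% × $3,864.00 = $1,879.99

$1,879.99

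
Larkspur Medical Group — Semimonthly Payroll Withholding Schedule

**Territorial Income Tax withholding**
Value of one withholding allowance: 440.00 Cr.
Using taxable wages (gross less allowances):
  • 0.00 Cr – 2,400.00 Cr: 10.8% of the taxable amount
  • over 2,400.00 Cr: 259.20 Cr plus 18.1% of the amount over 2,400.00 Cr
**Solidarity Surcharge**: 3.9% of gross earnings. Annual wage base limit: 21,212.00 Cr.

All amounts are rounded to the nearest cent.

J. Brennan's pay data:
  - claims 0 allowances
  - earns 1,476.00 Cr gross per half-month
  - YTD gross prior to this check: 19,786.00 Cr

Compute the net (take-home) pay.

1,260.98 Cr

Territorial Income Tax: taxable = 1,476.00 Cr
  10.8% × 1,476.00 Cr = 159.41 Cr
Solidarity Surcharge: cap 21,212.00 Cr − YTD 19,786.00 Cr = 1,426.00 Cr subject; 3.9% × 1,426.00 Cr = 55.61 Cr
Total withheld: 159.41 Cr + 55.61 Cr = 215.02 Cr
Net pay: 1,476.00 Cr − 215.02 Cr = 1,260.98 Cr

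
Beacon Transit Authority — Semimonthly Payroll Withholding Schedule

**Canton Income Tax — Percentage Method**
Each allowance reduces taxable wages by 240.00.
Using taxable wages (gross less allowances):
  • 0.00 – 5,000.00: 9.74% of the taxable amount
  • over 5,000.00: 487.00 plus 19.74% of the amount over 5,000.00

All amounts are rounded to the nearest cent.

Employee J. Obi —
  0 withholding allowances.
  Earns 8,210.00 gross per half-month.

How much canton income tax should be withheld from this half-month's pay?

Canton Income Tax: taxable = 8,210.00
  487.00 + 19.74% × (8,210.00 − 5,000.00) = 487.00 + 19.74% × 3,210.00 = 1,120.65

1,120.65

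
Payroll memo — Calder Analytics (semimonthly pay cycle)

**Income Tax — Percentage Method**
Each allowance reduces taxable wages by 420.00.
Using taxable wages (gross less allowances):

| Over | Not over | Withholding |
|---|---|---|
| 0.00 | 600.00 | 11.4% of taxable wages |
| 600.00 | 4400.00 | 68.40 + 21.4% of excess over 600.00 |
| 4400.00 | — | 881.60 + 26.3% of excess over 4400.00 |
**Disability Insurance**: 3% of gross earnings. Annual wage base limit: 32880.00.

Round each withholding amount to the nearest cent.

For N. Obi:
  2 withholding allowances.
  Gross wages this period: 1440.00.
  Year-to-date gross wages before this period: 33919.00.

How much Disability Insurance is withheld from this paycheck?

0.00

Disability Insurance: YTD 33919.00 ≥ cap 32880.00 → 0.00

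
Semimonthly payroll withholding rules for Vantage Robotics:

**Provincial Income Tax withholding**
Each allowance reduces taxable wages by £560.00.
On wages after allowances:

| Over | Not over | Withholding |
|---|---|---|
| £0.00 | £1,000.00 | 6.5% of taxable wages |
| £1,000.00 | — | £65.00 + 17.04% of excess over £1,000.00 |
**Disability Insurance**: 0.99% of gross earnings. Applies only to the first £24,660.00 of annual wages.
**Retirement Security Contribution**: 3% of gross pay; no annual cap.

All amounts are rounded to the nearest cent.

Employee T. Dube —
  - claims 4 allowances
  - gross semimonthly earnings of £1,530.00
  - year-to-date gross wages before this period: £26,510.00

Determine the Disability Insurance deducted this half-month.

Disability Insurance: YTD £26,510.00 ≥ cap £24,660.00 → £0.00

£0.00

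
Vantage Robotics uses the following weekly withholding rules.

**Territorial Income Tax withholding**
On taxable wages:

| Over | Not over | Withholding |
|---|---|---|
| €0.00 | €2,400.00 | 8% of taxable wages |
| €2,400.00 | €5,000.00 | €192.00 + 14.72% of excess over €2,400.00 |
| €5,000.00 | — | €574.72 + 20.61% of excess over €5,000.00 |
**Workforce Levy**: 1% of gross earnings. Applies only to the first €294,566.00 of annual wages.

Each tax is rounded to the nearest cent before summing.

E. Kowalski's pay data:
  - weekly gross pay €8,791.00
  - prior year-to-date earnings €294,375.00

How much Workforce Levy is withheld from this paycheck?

€1.91

Workforce Levy: cap €294,566.00 − YTD €294,375.00 = €191.00 subject; 1% × €191.00 = €1.91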